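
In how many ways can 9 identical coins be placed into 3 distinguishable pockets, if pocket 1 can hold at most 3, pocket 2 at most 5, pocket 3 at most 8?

23

Ignoring the caps, the number of non-negative solutions to x_1+…+x_3 = 9 is C(11,2) = 55.
Subtract solutions that violate a single cap (substitute x_i' = x_i − (cap_i+1)): x_1 ≥ 4 gives C(7,2) = 21; x_2 ≥ 6 gives C(5,2) = 10; x_3 ≥ 9 gives C(2,2) = 1. Together 32.
No two caps can be exceeded simultaneously, so the pair terms are all 0.
By inclusion–exclusion the count is 55 − 32 + 0 = 23.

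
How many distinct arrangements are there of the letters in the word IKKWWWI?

210

The 7 letters of IKKWWWI have repeats: I appearing twice, K appearing twice, and W appearing 3 times.
Dividing 7! = 5040 by 3!·2!·2! = 24 for the repeated letters gives 210.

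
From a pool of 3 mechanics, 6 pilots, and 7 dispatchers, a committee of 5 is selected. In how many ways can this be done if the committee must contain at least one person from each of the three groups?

Unrestricted: C(16,5) = 4368 ways to pick any 5 of the 16.
Subtract selections that omit an entire group: no mechanics → C(13,5) = 1287; no pilots → C(10,5) = 252; no dispatchers → C(9,5) = 126.
Add back selections omitting two groups (i.e. drawn from a single group): C(3,5) + C(6,5) + C(7,5) = 27.
By inclusion–exclusion: 4368 − 1665 + 27 = 2730.

2730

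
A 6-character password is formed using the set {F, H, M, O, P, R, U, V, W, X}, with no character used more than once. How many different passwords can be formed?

This is a permutation of 6 out of 10: P(10,6) = 10!/4!.
10 × 9 × 8 × 7 × 6 × 5 = 151200.

151200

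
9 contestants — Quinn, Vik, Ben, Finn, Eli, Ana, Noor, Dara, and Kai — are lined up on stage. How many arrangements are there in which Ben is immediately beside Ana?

80640

Treat {Ben, Ana} as a single unit. There are 8 units to order, and the pair itself can be ordered 2 ways.
That gives 2 × 8! = 2 × 40320 = 80640.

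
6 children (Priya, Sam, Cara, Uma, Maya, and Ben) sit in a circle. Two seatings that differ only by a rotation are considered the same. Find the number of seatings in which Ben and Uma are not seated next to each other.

72

All circular seatings of 6 people number (5)! = 120.
Seatings with Ben beside Uma: treat them as a block with 2 internal orders, giving 2 × (4)! = 48.
Subtracting, 120 − 48 = 72.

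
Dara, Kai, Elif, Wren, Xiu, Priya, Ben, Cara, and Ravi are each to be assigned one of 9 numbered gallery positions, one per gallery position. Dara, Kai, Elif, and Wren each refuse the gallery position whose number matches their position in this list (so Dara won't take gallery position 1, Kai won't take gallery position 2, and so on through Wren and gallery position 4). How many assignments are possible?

229080

Let Aᵢ (for 1 ≤ i ≤ 4) be the placements that put person i in their forbidden gallery position. Any j of these fix j positions, leaving (9−j)! ways to fill the rest, and there are C(4,j) ways to pick which j.
By inclusion–exclusion, the number of valid placements is Σ_{j=0}^{4} (−1)^j C(4,j)·(9−j)!.
Computing: 362880 − 161280 + 30240 − 2880 + 120 = 229080.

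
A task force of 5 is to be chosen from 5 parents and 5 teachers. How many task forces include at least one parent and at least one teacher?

With no constraint there are C(10,5) = 252 possible selections.
Subtract selections that omit an entire group: no parents → C(5,5) = 1; no teachers → C(5,5) = 1.
Both groups omitted at once is impossible, so 252 − 2 = 250.

250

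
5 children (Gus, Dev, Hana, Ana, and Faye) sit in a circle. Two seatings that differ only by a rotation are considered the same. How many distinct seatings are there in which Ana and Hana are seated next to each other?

12

Treat {Ana, Hana} as one unit (2 internal orders) and seat the resulting 4 units around the table: (3)! circular arrangements.
So 2 × (3)! = 2 × 6 = 12.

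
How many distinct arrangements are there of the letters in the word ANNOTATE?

5040

The 8 letters of ANNOTATE have repeats: A appearing twice, N appearing twice, and T appearing twice.
So there are 8! / (2!·2!·2!) = 5040 distinguishable arrangements.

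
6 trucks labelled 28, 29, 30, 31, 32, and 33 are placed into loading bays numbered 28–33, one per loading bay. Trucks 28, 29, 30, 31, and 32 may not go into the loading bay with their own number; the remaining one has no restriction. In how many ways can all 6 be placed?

309

Let Aᵢ (for 28 ≤ i ≤ 32) be the placements that put truck i in its forbidden loading bay. Any j of these fix j positions, leaving (6−j)! ways to fill the rest, and there are C(5,j) ways to pick which j.
By inclusion–exclusion, the number of valid placements is Σ_{j=0}^{5} (−1)^j C(5,j)·(6−j)!.
Computing: 720 − 600 + 240 − 60 + 10 − 1 = 309.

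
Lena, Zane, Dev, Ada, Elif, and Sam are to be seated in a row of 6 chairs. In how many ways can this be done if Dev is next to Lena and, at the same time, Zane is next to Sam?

Treat {Dev,Lena} as one block (2 orders) and {Zane,Sam} as another (2 orders).
That leaves 4 units to arrange: 2 × 2 × 4! = 4 × 24 = 96.

96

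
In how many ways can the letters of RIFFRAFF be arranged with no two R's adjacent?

There are 8!/(4!·2!) = 840 arrangements of RIFFRAFF in total.
Arrangements with the R's together: treat RR as one letter, giving (7)!/(4!) = 210.
Hence 840 − 210 = 630.

630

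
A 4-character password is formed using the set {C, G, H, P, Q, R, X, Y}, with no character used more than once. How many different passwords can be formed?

1680

Choose and order 4 of the 8 symbols: the first character has 8 options, the next 7, then 6, 5.
That product is 8 × 7 × 6 × 5 = 1680.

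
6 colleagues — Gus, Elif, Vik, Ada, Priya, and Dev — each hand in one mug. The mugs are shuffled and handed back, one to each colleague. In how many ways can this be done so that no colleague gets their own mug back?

265

Count assignments avoiding every fixed point. For any j of the 6 colleagues fixed to their own mug, the other 6−j can be arranged in (6−j)! ways.
By inclusion–exclusion this is Σ_{j=0}^{6} (−1)^j C(6,j)·(6−j)!.
Computing: 720 − 720 + 360 − 120 + 30 − 6 + 1 = 265.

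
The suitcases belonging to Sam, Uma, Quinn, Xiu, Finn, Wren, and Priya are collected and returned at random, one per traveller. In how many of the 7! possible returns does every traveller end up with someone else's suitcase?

1854

Let Aᵢ be the assignments in which traveller i gets their own suitcase. We want the size of the complement of A₁∪…∪A_7.
By inclusion–exclusion this is Σ_{j=0}^{7} (−1)^j C(7,j)·(7−j)!.
Computing: 5040 − 5040 + 2520 − 840 + 210 − 42 + 7 − 1 = 1854.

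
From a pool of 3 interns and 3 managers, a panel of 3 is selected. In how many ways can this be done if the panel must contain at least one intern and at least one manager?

18

Total 3-person selections from all 6: C(6,3) = 20.
Selections missing a whole group: no interns → C(3,3) = 1; no managers → C(3,3) = 1.
Both groups omitted at once is impossible, so 20 − 2 = 18.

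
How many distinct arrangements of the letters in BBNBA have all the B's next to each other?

Treat the 3 copies of B as a single block. The multiset to arrange is then {BBB, A, N}, 3 items in all.
All 3 items are distinct, so there are (3)! = 6 arrangements.

6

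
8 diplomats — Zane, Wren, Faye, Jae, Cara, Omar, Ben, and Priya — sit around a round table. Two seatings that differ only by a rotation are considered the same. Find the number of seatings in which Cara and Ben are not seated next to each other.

Without the restriction there are (7)! = 5040 seatings.
Seatings with Cara beside Ben: treat them as a block with 2 internal orders, giving 2 × (6)! = 1440.
Subtracting, 5040 − 1440 = 3600.

3600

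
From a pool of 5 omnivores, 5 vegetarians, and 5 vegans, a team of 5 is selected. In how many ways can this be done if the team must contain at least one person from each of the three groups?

Total 5-person selections from all 15: C(15,5) = 3003.
Subtract selections that omit an entire group: no omnivores → C(10,5) = 252; no vegetarians → C(10,5) = 252; no vegans → C(10,5) = 252.
Add back selections omitting two groups (i.e. drawn from a single group): C(5,5) + C(5,5) + C(5,5) = 3.
By inclusion–exclusion: 3003 − 756 + 3 = 2250.

2250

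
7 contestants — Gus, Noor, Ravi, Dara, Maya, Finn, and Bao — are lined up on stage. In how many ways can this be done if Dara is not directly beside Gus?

Of the 7! = 5040 arrangements, those with Dara and Gus adjacent number 2 × 6! = 1440 (treat the pair as a block with 2 internal orders).
Complementary counting: 5040 − 1440 = 3600.

3600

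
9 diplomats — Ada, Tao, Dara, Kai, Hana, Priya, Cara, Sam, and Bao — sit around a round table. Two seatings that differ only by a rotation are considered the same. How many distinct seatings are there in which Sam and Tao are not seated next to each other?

30240

All circular seatings of 9 people number (8)! = 40320.
Seatings with Sam beside Tao: treat them as a block with 2 internal orders, giving 2 × (7)! = 10080.
Subtracting, 40320 − 10080 = 30240.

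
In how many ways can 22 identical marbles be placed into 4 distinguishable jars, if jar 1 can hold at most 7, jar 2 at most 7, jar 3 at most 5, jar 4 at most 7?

By stars and bars, unrestricted non-negative solutions to x_1+…+x_4 = 22 number C(22+3,3) = 2300.
Subtract solutions that violate a single cap (substitute x_i' = x_i − (cap_i+1)): x_1 ≥ 8 gives C(17,3) = 680; x_2 ≥ 8 gives C(17,3) = 680; x_3 ≥ 6 gives C(19,3) = 969; x_4 ≥ 8 gives C(17,3) = 680. Together 3009.
Add back pairs where two caps are both exceeded: 84 + 165 + 84 + 165 + 84 + 165 = 747.
Subtract triples: 1 + 0 + 1 + 1 = 3.
By inclusion–exclusion the count is 2300 − 3009 + 747 − 3 = 35.

35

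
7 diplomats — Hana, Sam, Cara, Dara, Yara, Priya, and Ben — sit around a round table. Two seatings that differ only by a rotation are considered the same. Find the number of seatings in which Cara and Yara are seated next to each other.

240

Glue Cara and Yara into a block (2 internal orders). Seating 6 units around a circle gives (5)! arrangements.
So 2 × (5)! = 2 × 120 = 240.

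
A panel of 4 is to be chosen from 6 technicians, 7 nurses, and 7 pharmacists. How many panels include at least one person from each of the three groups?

Total 4-person selections from all 20: C(20,4) = 4845.
Selections missing a whole group: no technicians → C(14,4) = 1001; no nurses → C(13,4) = 715; no pharmacists → C(13,4) = 715.
Add back selections omitting two groups (i.e. drawn from a single group): C(6,4) + C(7,4) + C(7,4) = 85.
By inclusion–exclusion: 4845 − 2431 + 85 = 2499.

2499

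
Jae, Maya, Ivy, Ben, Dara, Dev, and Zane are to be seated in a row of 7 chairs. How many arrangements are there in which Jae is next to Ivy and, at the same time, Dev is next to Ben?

480

Treat {Jae,Ivy} as one block (2 orders) and {Dev,Ben} as another (2 orders).
That leaves 5 units to arrange: 2 × 2 × 5! = 4 × 120 = 480.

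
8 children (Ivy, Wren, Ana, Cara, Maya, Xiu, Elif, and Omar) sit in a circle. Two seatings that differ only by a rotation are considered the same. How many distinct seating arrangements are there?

5040

Seat Ivy anywhere (absorbing the rotational symmetry), then permute the other 7: (7)! = 5040.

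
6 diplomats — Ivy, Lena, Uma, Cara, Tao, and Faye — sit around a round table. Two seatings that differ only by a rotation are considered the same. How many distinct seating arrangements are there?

120

Around a circle, 6 distinct people have 6!/6 = (5)! = 120 rotationally distinct seatings.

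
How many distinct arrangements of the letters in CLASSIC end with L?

180

With the last slot taken by L, it remains to arrange the other 6 letters (CASSIC).
Those 6 letters have C appearing twice and S appearing twice, giving (6)!/(2!·2!) = 180.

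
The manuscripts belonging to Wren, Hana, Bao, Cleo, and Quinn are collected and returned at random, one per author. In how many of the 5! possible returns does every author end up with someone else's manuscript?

Count assignments avoiding every fixed point. For any j of the 5 authors fixed to their own manuscript, the other 5−j can be arranged in (5−j)! ways.
By inclusion–exclusion this is Σ_{j=0}^{5} (−1)^j C(5,j)·(5−j)!.
Computing: 120 − 120 + 60 − 20 + 5 − 1 = 44.

44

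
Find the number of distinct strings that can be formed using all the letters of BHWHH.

20

Letter multiplicities in BHWHH: B×1, H×3, W×1.
The number of distinct arrangements is 5!/(3!) = 120/6 = 20.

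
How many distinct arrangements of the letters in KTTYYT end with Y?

With the last slot taken by Y, it remains to arrange the other 5 letters (KTTYT).
Those 5 letters have T appearing 3 times, giving (5)!/(3!) = 20.

20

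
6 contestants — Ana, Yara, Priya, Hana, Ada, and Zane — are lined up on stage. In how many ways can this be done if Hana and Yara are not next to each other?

There are 6! = 720 arrangements in all. If Hana and Yara are adjacent, merging them into one block gives 2·(5)! = 240 arrangements.
Complementary counting: 720 − 240 = 480.

480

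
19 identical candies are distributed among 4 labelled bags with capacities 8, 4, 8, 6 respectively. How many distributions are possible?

Ignoring the caps, the number of non-negative solutions to x_1+…+x_4 = 19 is C(22,3) = 1540.
Subtract solutions that violate a single cap (substitute x_i' = x_i − (cap_i+1)): x_1 ≥ 9 gives C(13,3) = 286; x_2 ≥ 5 gives C(17,3) = 680; x_3 ≥ 9 gives C(13,3) = 286; x_4 ≥ 7 gives C(15,3) = 455. Together 1707.
Add back pairs where two caps are both exceeded: 56 + 4 + 20 + 56 + 120 + 20 = 276.
By inclusion–exclusion the count is 1540 − 1707 + 276 = 109.

109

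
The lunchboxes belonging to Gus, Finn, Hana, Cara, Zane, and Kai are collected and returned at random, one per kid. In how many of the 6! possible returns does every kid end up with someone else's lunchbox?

265

Count assignments avoiding every fixed point. For any j of the 6 kids fixed to their own lunchbox, the other 6−j can be arranged in (6−j)! ways.
By inclusion–exclusion this is Σ_{j=0}^{6} (−1)^j C(6,j)·(6−j)!.
Computing: 720 − 720 + 360 − 120 + 30 − 6 + 1 = 265.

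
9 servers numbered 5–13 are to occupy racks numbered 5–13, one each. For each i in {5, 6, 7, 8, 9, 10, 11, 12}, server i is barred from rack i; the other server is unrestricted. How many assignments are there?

Let Aᵢ (for 5 ≤ i ≤ 12) be the placements that put server i in its forbidden rack. Any j of these fix j positions, leaving (9−j)! ways to fill the rest, and there are C(8,j) ways to pick which j.
By inclusion–exclusion, the number of valid placements is Σ_{j=0}^{8} (−1)^j C(8,j)·(9−j)!.
Computing: 362880 − 322560 + 141120 − 40320 + 8400 − 1344 + 168 − 16 + 1 = 148329.

148329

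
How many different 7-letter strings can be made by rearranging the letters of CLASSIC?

The 7 letters of CLASSIC have repeats: C appearing twice and S appearing twice.
The number of distinct arrangements is 7!/(2!·2!) = 5040/4 = 1260.

1260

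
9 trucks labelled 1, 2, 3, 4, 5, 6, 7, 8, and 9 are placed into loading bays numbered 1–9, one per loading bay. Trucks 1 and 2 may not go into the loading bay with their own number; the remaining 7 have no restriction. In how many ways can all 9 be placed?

Let Aᵢ (for i ∈ {1, 2}) be the placements that put truck i in its forbidden loading bay. Any j of these fix j positions, leaving (9−j)! ways to fill the rest, and there are C(2,j) ways to pick which j.
By inclusion–exclusion, the number of valid placements is Σ_{j=0}^{2} (−1)^j C(2,j)·(9−j)!.
Computing: 362880 − 80640 + 5040 = 287280.

287280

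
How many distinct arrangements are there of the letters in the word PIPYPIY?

Letter multiplicities in PIPYPIY: I×2, P×3, Y×2.
So there are 7! / (3!·2!·2!) = 210 distinguishable arrangements.

210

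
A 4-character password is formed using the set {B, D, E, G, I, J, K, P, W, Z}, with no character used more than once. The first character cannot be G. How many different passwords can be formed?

The first character has 10−1 = 9 choices (anything except G).
The remaining 3 characters are filled from the other 9 symbols without repetition: 9 × 8 × 7 = 504.
Total: 9 × 504 = 4536.

4536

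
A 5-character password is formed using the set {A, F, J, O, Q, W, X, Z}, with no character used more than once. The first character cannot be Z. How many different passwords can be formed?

The first character has 8−1 = 7 choices (anything except Z).
The remaining 4 characters are filled from the other 7 symbols without repetition: 7 × 6 × 5 × 4 = 840.
Total: 7 × 840 = 5880.

5880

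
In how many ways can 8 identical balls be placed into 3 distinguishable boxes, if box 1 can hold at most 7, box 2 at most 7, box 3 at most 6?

40

Without the upper bounds there are C(10,2) = 45 ways to split 8 among 3 boxes.
Subtract solutions that violate a single cap (substitute x_i' = x_i − (cap_i+1)): x_1 ≥ 8 gives C(2,2) = 1; x_2 ≥ 8 gives C(2,2) = 1; x_3 ≥ 7 gives C(3,2) = 3. Together 5.
No two caps can be exceeded simultaneously, so the pair terms are all 0.
By inclusion–exclusion the count is 45 − 5 + 0 = 40.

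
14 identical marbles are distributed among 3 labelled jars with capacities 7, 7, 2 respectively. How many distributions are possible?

6

Without the upper bounds there are C(16,2) = 120 ways to split 14 among 3 jars.
Subtract solutions that violate a single cap (substitute x_i' = x_i − (cap_i+1)): x_1 ≥ 8 gives C(8,2) = 28; x_2 ≥ 8 gives C(8,2) = 28; x_3 ≥ 3 gives C(13,2) = 78. Together 134.
Add back pairs where two caps are both exceeded: 0 + 10 + 10 = 20.
By inclusion–exclusion the count is 120 − 134 + 20 = 6.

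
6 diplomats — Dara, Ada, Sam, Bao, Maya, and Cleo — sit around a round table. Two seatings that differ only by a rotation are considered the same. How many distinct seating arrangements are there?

120

Seat Dara anywhere (absorbing the rotational symmetry), then permute the other 5: (5)! = 120.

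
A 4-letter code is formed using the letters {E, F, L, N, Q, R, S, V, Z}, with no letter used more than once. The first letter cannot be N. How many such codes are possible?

The first letter has 9−1 = 8 choices (anything except N).
The remaining 3 letters are filled from the other 8 symbols without repetition: 8 × 7 × 6 = 336.
Total: 8 × 336 = 2688.

2688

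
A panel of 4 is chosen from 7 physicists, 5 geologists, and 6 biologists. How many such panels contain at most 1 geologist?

2145

Split by how many geologists are chosen (0 through 1).
Sum: C(5,0)·C(13,4) + C(5,1)·C(13,3) = 715 + 1430 = 2145.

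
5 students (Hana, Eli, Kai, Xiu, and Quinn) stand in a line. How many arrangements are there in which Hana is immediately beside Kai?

Glue Hana and Kai into one block (2 internal orders), leaving 4 units to arrange in a row.
So the count is 2·(4)! = 48.

48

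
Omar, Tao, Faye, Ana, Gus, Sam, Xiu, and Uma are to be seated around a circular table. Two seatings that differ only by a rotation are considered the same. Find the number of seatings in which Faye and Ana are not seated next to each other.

All circular seatings of 8 people number (7)! = 5040.
Seatings with Faye beside Ana: treat them as a block with 2 internal orders, giving 2 × (6)! = 1440.
Subtracting, 5040 − 1440 = 3600.

3600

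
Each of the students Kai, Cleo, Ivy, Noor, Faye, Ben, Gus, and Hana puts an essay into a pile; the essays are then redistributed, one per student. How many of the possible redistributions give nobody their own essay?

14833

Let Aᵢ be the assignments in which student i gets their own essay. We want the size of the complement of A₁∪…∪A_8.
By inclusion–exclusion this is Σ_{j=0}^{8} (−1)^j C(8,j)·(8−j)!.
Computing: 40320 − 40320 + 20160 − 6720 + 1680 − 336 + 56 − 8 + 1 = 14833.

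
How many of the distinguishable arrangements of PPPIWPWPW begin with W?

168

Fix W in the first position and arrange the remaining 8 letters.
Those 8 letters have P appearing 5 times and W appearing twice, giving (8)!/(5!·2!) = 168.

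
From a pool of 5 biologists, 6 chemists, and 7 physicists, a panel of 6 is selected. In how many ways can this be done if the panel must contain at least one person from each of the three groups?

With no constraint there are C(18,6) = 18564 possible selections.
Selections missing a whole group: no biologists → C(13,6) = 1716; no chemists → C(12,6) = 924; no physicists → C(11,6) = 462.
Add back selections omitting two groups (i.e. drawn from a single group): C(5,6) + C(6,6) + C(7,6) = 8.
By inclusion–exclusion: 18564 − 3102 + 8 = 15470.

15470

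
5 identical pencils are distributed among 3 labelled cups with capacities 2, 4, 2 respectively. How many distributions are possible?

Without the upper bounds there are C(7,2) = 21 ways to split 5 among 3 cups.
Subtract solutions that violate a single cap (substitute x_i' = x_i − (cap_i+1)): x_1 ≥ 3 gives C(4,2) = 6; x_2 ≥ 5 gives C(2,2) = 1; x_3 ≥ 3 gives C(4,2) = 6. Together 13.
No two caps can be exceeded simultaneously, so the pair terms are all 0.
By inclusion–exclusion the count is 21 − 13 + 0 = 8.

8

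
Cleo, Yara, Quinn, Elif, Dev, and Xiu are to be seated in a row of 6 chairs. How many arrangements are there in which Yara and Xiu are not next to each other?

480

There are 6! = 720 arrangements in all. If Yara and Xiu are adjacent, merging them into one block gives 2·(5)! = 240 arrangements.
So 720 − 240 = 480 arrangements keep them apart.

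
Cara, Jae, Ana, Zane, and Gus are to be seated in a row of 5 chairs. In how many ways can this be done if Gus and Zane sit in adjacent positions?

48

Glue Gus and Zane into one block (2 internal orders), leaving 4 units to arrange in a row.
So the count is 2·(4)! = 48.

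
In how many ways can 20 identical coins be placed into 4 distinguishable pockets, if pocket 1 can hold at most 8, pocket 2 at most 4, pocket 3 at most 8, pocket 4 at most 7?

Without the upper bounds there are C(23,3) = 1771 ways to split 20 among 4 pockets.
Subtract solutions that violate a single cap (substitute x_i' = x_i − (cap_i+1)): x_1 ≥ 9 gives C(14,3) = 364; x_2 ≥ 5 gives C(18,3) = 816; x_3 ≥ 9 gives C(14,3) = 364; x_4 ≥ 8 gives C(15,3) = 455. Together 1999.
Add back pairs where two caps are both exceeded: 84 + 10 + 20 + 84 + 120 + 20 = 338.
By inclusion–exclusion the count is 1771 − 1999 + 338 = 110.

110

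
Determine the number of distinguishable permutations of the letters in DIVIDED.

The 7 letters of DIVIDED have repeats: D appearing 3 times and I appearing twice.
So there are 7! / (3!·2!) = 420 distinguishable arrangements.

420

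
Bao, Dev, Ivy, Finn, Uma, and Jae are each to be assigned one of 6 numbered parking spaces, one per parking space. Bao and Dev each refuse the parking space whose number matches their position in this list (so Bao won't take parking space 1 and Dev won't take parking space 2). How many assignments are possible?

Let Aᵢ (for i ∈ {1, 2}) be the placements that put person i in their forbidden parking space. Any j of these fix j positions, leaving (6−j)! ways to fill the rest, and there are C(2,j) ways to pick which j.
By inclusion–exclusion, the number of valid placements is Σ_{j=0}^{2} (−1)^j C(2,j)·(6−j)!.
Computing: 720 − 240 + 24 = 504.

504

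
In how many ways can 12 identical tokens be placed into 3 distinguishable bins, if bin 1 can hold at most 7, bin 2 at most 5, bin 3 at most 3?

10

By stars and bars, unrestricted non-negative solutions to x_1+…+x_3 = 12 number C(12+2,2) = 91.
Subtract solutions that violate a single cap (substitute x_i' = x_i − (cap_i+1)): x_1 ≥ 8 gives C(6,2) = 15; x_2 ≥ 6 gives C(8,2) = 28; x_3 ≥ 4 gives C(10,2) = 45. Together 88.
Add back pairs where two caps are both exceeded: 0 + 1 + 6 = 7.
By inclusion–exclusion the count is 91 − 88 + 7 = 10.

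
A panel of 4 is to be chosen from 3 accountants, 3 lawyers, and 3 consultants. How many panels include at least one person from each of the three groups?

81

Total 4-person selections from all 9: C(9,4) = 126.
Selections missing a whole group: no accountants → C(6,4) = 15; no lawyers → C(6,4) = 15; no consultants → C(6,4) = 15.
Add back selections omitting two groups (i.e. drawn from a single group): C(3,4) + C(3,4) + C(3,4) = 0.
By inclusion–exclusion: 126 − 45 + 0 = 81.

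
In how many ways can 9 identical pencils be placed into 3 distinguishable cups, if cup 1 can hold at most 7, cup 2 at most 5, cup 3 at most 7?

39

By stars and bars, unrestricted non-negative solutions to x_1+…+x_3 = 9 number C(9+2,2) = 55.
Subtract solutions that violate a single cap (substitute x_i' = x_i − (cap_i+1)): x_1 ≥ 8 gives C(3,2) = 3; x_2 ≥ 6 gives C(5,2) = 10; x_3 ≥ 8 gives C(3,2) = 3. Together 16.
No two caps can be exceeded simultaneously, so the pair terms are all 0.
By inclusion–exclusion the count is 55 − 16 + 0 = 39.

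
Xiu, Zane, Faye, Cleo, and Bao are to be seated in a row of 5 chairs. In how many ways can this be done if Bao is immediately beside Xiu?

Treat {Bao, Xiu} as a single unit. There are 4 units to order, and the pair itself can be ordered 2 ways.
That gives 2 × 4! = 2 × 24 = 48.

48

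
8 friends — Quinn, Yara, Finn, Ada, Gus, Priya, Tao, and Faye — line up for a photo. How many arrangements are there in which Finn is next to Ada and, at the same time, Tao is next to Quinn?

Treat {Finn,Ada} as one block (2 orders) and {Tao,Quinn} as another (2 orders).
That leaves 6 units to arrange: 2 × 2 × 6! = 4 × 720 = 2880.

2880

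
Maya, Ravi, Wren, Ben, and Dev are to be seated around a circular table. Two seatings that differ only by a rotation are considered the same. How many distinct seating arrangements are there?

24

Seat Maya anywhere (absorbing the rotational symmetry), then permute the other 4: (4)! = 24.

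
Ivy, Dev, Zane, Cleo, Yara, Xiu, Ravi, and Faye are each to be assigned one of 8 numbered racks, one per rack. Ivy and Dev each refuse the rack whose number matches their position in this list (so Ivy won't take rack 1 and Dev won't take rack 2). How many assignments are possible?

30960

Let Aᵢ (for i ∈ {1, 2}) be the placements that put person i in their forbidden rack. Any j of these fix j positions, leaving (8−j)! ways to fill the rest, and there are C(2,j) ways to pick which j.
By inclusion–exclusion, the number of valid placements is Σ_{j=0}^{2} (−1)^j C(2,j)·(8−j)!.
Computing: 40320 − 10080 + 720 = 30960.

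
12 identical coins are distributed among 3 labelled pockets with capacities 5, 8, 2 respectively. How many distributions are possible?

By stars and bars, unrestricted non-negative solutions to x_1+…+x_3 = 12 number C(12+2,2) = 91.
Subtract solutions that violate a single cap (substitute x_i' = x_i − (cap_i+1)): x_1 ≥ 6 gives C(8,2) = 28; x_2 ≥ 9 gives C(5,2) = 10; x_3 ≥ 3 gives C(11,2) = 55. Together 93.
Add back pairs where two caps are both exceeded: 0 + 10 + 1 = 11.
By inclusion–exclusion the count is 91 − 93 + 11 = 9.

9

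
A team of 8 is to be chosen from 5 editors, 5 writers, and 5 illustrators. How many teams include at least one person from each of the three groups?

Unrestricted: C(15,8) = 6435 ways to pick any 8 of the 15.
Subtract selections that omit an entire group: no editors → C(10,8) = 45; no writers → C(10,8) = 45; no illustrators → C(10,8) = 45.
Add back selections omitting two groups (i.e. drawn from a single group): C(5,8) + C(5,8) + C(5,8) = 0.
By inclusion–exclusion: 6435 − 135 + 0 = 6300.

6300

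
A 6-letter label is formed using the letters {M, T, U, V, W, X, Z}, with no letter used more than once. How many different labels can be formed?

This is a permutation of 6 out of 7: P(7,6) = 7!/1!.
That product is 7 × 6 × 5 × 4 × 3 × 2 = 5040.

5040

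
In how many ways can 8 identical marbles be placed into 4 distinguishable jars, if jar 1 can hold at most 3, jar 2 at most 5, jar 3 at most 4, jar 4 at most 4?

Without the upper bounds there are C(11,3) = 165 ways to split 8 among 4 jars.
Subtract solutions that violate a single cap (substitute x_i' = x_i − (cap_i+1)): x_1 ≥ 4 gives C(7,3) = 35; x_2 ≥ 6 gives C(5,3) = 10; x_3 ≥ 5 gives C(6,3) = 20; x_4 ≥ 5 gives C(6,3) = 20. Together 85.
No two caps can be exceeded simultaneously, so the pair terms are all 0.
By inclusion–exclusion the count is 165 − 85 + 0 = 80.

80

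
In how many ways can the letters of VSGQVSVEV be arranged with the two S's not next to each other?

Total arrangements of VSGQVSVEV: 9!/(4!·2!) = 7560.
Arrangements with the S's together: treat SS as one letter, giving (8)!/(4!) = 1680.
Subtracting, 7560 − 1680 = 5880 arrangements keep the S's apart.

5880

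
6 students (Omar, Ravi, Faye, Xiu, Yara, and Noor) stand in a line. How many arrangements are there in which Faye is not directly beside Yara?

480

Of the 6! = 720 arrangements, those with Faye and Yara adjacent number 2 × 5! = 240 (treat the pair as a block with 2 internal orders).
So 720 − 240 = 480 arrangements keep them apart.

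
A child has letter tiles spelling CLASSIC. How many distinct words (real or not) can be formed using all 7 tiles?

CLASSIC has 7 letters with C appearing twice and S appearing twice.
The number of distinct arrangements is 7!/(2!·2!) = 5040/4 = 1260.

1260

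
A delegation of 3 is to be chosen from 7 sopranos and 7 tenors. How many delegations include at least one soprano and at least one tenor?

294

Unrestricted: C(14,3) = 364 ways to pick any 3 of the 14.
Selections missing a whole group: no sopranos → C(7,3) = 35; no tenors → C(7,3) = 35.
Both groups omitted at once is impossible, so 364 − 70 = 294.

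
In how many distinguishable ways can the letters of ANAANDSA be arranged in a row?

840

The 8 letters of ANAANDSA have repeats: A appearing 4 times and N appearing twice.
Dividing 8! = 40320 by 4!·2! = 48 for the repeated letters gives 840.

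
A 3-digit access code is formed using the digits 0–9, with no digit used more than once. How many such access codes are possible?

720

Choose and order 3 of the 10 symbols: the first digit has 10 options, the next 9, then 8.
That product is 10 × 9 × 8 = 720.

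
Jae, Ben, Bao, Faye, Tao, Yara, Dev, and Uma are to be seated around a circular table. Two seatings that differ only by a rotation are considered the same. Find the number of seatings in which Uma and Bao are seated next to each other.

Glue Uma and Bao into a block (2 internal orders). Seating 7 units around a circle gives (6)! arrangements.
So 2 × (6)! = 2 × 720 = 1440.

1440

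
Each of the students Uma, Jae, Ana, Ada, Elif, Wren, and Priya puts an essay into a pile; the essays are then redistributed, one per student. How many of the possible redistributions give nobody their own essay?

1854

Let Aᵢ be the assignments in which student i gets their own essay. We want the size of the complement of A₁∪…∪A_7.
By inclusion–exclusion this is Σ_{j=0}^{7} (−1)^j C(7,j)·(7−j)!.
Computing: 5040 − 5040 + 2520 − 840 + 210 − 42 + 7 − 1 = 1854.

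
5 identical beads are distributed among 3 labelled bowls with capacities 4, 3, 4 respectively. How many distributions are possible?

16

Ignoring the caps, the number of non-negative solutions to x_1+…+x_3 = 5 is C(7,2) = 21.
Subtract solutions that violate a single cap (substitute x_i' = x_i − (cap_i+1)): x_1 ≥ 5 gives C(2,2) = 1; x_2 ≥ 4 gives C(3,2) = 3; x_3 ≥ 5 gives C(2,2) = 1. Together 5.
No two caps can be exceeded simultaneously, so the pair terms are all 0.
By inclusion–exclusion the count is 21 − 5 + 0 = 16.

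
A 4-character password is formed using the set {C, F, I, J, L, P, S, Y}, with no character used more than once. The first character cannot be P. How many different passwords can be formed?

The first character has 8−1 = 7 choices (anything except P).
The remaining 3 characters are filled from the other 7 symbols without repetition: 7 × 6 × 5 = 210.
Total: 7 × 210 = 1470.

1470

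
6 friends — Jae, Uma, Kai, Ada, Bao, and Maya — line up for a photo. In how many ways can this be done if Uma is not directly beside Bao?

Of the 6! = 720 arrangements, those with Uma and Bao adjacent number 2 × 5! = 240 (treat the pair as a block with 2 internal orders).
So 720 − 240 = 480 arrangements keep them apart.

480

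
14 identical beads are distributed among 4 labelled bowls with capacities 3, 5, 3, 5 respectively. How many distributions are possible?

By stars and bars, unrestricted non-negative solutions to x_1+…+x_4 = 14 number C(14+3,3) = 680.
Subtract solutions that violate a single cap (substitute x_i' = x_i − (cap_i+1)): x_1 ≥ 4 gives C(13,3) = 286; x_2 ≥ 6 gives C(11,3) = 165; x_3 ≥ 4 gives C(13,3) = 286; x_4 ≥ 6 gives C(11,3) = 165. Together 902.
Add back pairs where two caps are both exceeded: 35 + 84 + 35 + 35 + 10 + 35 = 234.
Subtract triples: 1 + 0 + 1 + 0 = 2.
By inclusion–exclusion the count is 680 − 902 + 234 − 2 = 10.

10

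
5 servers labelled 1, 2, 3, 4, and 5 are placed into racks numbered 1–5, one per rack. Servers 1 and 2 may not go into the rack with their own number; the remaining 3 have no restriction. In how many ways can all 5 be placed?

78

Let Aᵢ (for i ∈ {1, 2}) be the placements that put server i in its forbidden rack. Any j of these fix j positions, leaving (5−j)! ways to fill the rest, and there are C(2,j) ways to pick which j.
By inclusion–exclusion, the number of valid placements is Σ_{j=0}^{2} (−1)^j C(2,j)·(5−j)!.
Computing: 120 − 48 + 6 = 78.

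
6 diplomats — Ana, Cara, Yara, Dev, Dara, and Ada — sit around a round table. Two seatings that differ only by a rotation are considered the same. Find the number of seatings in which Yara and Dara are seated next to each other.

Glue Yara and Dara into a block (2 internal orders). Seating 5 units around a circle gives (4)! arrangements.
So 2 × (4)! = 2 × 24 = 48.

48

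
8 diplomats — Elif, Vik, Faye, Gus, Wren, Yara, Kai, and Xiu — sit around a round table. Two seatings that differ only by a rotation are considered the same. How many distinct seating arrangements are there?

Around a circle, 8 distinct people have 8!/8 = (7)! = 5040 rotationally distinct seatings.

5040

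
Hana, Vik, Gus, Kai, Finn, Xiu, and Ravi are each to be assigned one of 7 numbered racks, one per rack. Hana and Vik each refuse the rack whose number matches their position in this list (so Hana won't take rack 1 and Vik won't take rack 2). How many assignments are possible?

Let Aᵢ (for i ∈ {1, 2}) be the placements that put person i in their forbidden rack. Any j of these fix j positions, leaving (7−j)! ways to fill the rest, and there are C(2,j) ways to pick which j.
By inclusion–exclusion, the number of valid placements is Σ_{j=0}^{2} (−1)^j C(2,j)·(7−j)!.
Computing: 5040 − 1440 + 120 = 3720.

3720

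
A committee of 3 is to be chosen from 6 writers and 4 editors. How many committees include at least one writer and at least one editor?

96

Unrestricted: C(10,3) = 120 ways to pick any 3 of the 10.
Selections missing a whole group: no writers → C(4,3) = 4; no editors → C(6,3) = 20.
Both groups omitted at once is impossible, so 120 − 24 = 96.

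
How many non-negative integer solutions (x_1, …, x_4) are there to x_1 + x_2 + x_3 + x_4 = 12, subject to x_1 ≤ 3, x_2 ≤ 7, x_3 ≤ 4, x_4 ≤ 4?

By stars and bars, unrestricted non-negative solutions to x_1+…+x_4 = 12 number C(12+3,3) = 455.
Subtract solutions that violate a single cap (substitute x_i' = x_i − (cap_i+1)): x_1 ≥ 4 gives C(11,3) = 165; x_2 ≥ 8 gives C(7,3) = 35; x_3 ≥ 5 gives C(10,3) = 120; x_4 ≥ 5 gives C(10,3) = 120. Together 440.
Add back pairs where two caps are both exceeded: 1 + 20 + 20 + 0 + 0 + 10 = 51.
By inclusion–exclusion the count is 455 − 440 + 51 = 66.

66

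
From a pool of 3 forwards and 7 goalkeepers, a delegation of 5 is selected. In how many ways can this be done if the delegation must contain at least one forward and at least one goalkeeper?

231

Unrestricted: C(10,5) = 252 ways to pick any 5 of the 10.
Subtract selections that omit an entire group: no forwards → C(7,5) = 21; no goalkeepers → C(3,5) = 0.
Both groups omitted at once is impossible, so 252 − 21 = 231.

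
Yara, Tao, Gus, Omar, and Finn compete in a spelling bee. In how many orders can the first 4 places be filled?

120

This is an ordered selection of 4 from 5: P(5,4).
That gives 5 × 4 × 3 × 2 = 120.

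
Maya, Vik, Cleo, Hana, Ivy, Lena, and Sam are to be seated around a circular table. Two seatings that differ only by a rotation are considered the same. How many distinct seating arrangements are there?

720

Around a circle, 7 distinct people have 7!/7 = (6)! = 720 rotationally distinct seatings.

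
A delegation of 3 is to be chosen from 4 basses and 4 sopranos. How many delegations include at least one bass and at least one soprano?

48

With no constraint there are C(8,3) = 56 possible selections.
Selections missing a whole group: no basses → C(4,3) = 4; no sopranos → C(4,3) = 4.
Both groups omitted at once is impossible, so 56 − 8 = 48.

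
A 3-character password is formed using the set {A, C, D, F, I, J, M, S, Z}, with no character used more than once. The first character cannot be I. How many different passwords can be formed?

448

The first character has 9−1 = 8 choices (anything except I).
The remaining 2 characters are filled from the other 8 symbols without repetition: 8 × 7 = 56.
Total: 8 × 56 = 448.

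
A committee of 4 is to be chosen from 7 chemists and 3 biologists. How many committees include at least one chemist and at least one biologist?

Total 4-person selections from all 10: C(10,4) = 210.
Selections missing a whole group: no chemists → C(3,4) = 0; no biologists → C(7,4) = 35.
Both groups omitted at once is impossible, so 210 − 35 = 175.

175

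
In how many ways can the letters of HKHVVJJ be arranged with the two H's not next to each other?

450

Total arrangements of HKHVVJJ: 7!/(2!·2!·2!) = 630.
Arrangements with the H's together: treat HH as one letter, giving (6)!/(2!·2!) = 180.
Hence 630 − 180 = 450.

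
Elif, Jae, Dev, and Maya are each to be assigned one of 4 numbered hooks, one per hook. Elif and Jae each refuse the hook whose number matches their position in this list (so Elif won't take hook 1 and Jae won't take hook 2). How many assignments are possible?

Let Aᵢ (for i ∈ {1, 2}) be the placements that put person i in their forbidden hook. Any j of these fix j positions, leaving (4−j)! ways to fill the rest, and there are C(2,j) ways to pick which j.
By inclusion–exclusion, the number of valid placements is Σ_{j=0}^{2} (−1)^j C(2,j)·(4−j)!.
Computing: 24 − 12 + 2 = 14.

14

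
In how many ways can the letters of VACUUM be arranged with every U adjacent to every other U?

Treat the 2 copies of U as a single block. The multiset to arrange is then {UU, A, C, M, V}, 5 items in all.
All 5 items are distinct, so there are (5)! = 120 arrangements.

120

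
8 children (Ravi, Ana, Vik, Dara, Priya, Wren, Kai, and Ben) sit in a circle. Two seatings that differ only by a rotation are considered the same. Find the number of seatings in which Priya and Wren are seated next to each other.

1440

Treat {Priya, Wren} as one unit (2 internal orders) and seat the resulting 7 units around the table: (6)! circular arrangements.
So 2 × (6)! = 2 × 720 = 1440.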